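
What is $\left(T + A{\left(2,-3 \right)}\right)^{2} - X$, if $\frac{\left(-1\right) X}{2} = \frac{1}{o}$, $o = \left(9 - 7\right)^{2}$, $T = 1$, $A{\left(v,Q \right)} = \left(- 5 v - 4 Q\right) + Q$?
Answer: $\frac{1}{2} \approx 0.5$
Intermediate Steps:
$A{\left(v,Q \right)} = - 5 v - 3 Q$
$o = 4$ ($o = 2^{2} = 4$)
$X = - \frac{1}{2}$ ($X = - \frac{2}{4} = \left(-2\right) \frac{1}{4} = - \frac{1}{2} \approx -0.5$)
$\left(T + A{\left(2,-3 \right)}\right)^{2} - X = \left(1 - 1\right)^{2} - - \frac{1}{2} = \left(1 + \left(-10 + 9\right)\right)^{2} + \frac{1}{2} = \left(1 - 1\right)^{2} + \frac{1}{2} = 0^{2} + \frac{1}{2} = 0 + \frac{1}{2} = \frac{1}{2}$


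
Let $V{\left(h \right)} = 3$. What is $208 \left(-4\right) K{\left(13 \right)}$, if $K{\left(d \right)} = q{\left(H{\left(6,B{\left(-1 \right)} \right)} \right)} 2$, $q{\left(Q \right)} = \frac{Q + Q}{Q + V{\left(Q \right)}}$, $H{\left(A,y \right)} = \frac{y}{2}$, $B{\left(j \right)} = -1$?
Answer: $\frac{3328}{5} \approx 665.6$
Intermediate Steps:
$H{\left(A,y \right)} = \frac{y}{2}$ ($H{\left(A,y \right)} = y \frac{1}{2} = \frac{y}{2}$)
$q{\left(Q \right)} = \frac{2 Q}{3 + Q}$ ($q{\left(Q \right)} = \frac{Q + Q}{Q + 3} = \frac{2 Q}{3 + Q}$)
$K{\left(d \right)} = - \frac{4}{5}$ ($K{\left(d \right)} = \frac{2 \cdot \frac{1}{2} \left(-1\right)}{3 + \frac{1}{2} \left(-1\right)} 2 = 2 \left(- \frac{1}{2}\right) \frac{1}{3 - \frac{1}{2}} \cdot 2 = 2 \left(- \frac{1}{2}\right) \frac{1}{\frac{5}{2}} \cdot 2 = 2 \left(- \frac{1}{2}\right) \frac{2}{5} \cdot 2 = \left(- \frac{2}{5}\right) 2 = - \frac{4}{5}$)
$208 \left(-4\right) K{\left(13 \right)} = 208 \left(-4\right) \left(- \frac{4}{5}\right) = \left(-832\right) \left(- \frac{4}{5}\right) = \frac{3328}{5}$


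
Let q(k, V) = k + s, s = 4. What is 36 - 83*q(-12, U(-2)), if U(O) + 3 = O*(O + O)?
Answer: 700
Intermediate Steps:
U(O) = -3 + 2*O² (U(O) = -3 + O*(O + O) = -3 + O*(2*O) = -3 + 2*O²)
q(k, V) = 4 + k (q(k, V) = k + 4 = 4 + k)
36 - 83*q(-12, U(-2)) = 36 - 83*(4 - 12) = 36 - 83*(-8) = 36 + 664 = 700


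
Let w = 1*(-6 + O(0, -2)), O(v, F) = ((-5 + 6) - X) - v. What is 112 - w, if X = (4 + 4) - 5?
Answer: 120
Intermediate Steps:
X = 3 (X = 8 - 5 = 3)
O(v, F) = -2 - v (O(v, F) = ((-5 + 6) - 1*3) - v = (1 - 3) - v = -2 - v)
w = -8 (w = 1*(-6 + (-2 - 1*0)) = 1*(-6 + (-2 + 0)) = 1*(-6 - 2) = 1*(-8) = -8)
112 - w = 112 - 1*(-8) = 112 + 8 = 120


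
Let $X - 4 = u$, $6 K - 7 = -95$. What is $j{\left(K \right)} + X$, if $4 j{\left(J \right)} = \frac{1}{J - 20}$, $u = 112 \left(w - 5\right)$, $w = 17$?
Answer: $\frac{560765}{416} \approx 1348.0$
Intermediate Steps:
$K = - \frac{44}{3}$ ($K = \frac{7}{6} + \frac{1}{6} \left(-95\right) = \frac{7}{6} - \frac{95}{6} = - \frac{44}{3} \approx -14.667$)
$u = 1344$ ($u = 112 \left(17 - 5\right) = 112 \cdot 12 = 1344$)
$j{\left(J \right)} = \frac{1}{4 \left(-20 + J\right)}$ ($j{\left(J \right)} = \frac{1}{4 \left(J - 20\right)} = \frac{1}{4 \left(-20 + J\right)}$)
$X = 1348$ ($X = 4 + 1344 = 1348$)
$j{\left(K \right)} + X = \frac{1}{4 \left(-20 - \frac{44}{3}\right)} + 1348 = \frac{1}{4 \left(- \frac{104}{3}\right)} + 1348 = \frac{1}{4} \left(- \frac{3}{104}\right) + 1348 = - \frac{3}{416} + 1348 = \frac{560765}{416}$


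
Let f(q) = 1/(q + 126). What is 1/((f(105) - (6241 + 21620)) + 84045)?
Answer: 231/12978505 ≈ 1.7799e-5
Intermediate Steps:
f(q) = 1/(126 + q)
1/((f(105) - (6241 + 21620)) + 84045) = 1/((1/(126 + 105) - (6241 + 21620)) + 84045) = 1/((1/231 - 1*27861) + 84045) = 1/((1/231 - 27861) + 84045) = 1/(-6435890/231 + 84045) = 1/(12978505/231) = 231/12978505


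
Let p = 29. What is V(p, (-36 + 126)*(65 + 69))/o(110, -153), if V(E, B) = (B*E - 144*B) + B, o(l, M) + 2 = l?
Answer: -12730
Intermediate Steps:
o(l, M) = -2 + l
V(E, B) = -143*B + B*E (V(E, B) = (-144*B + B*E) + B = -143*B + B*E)
V(p, (-36 + 126)*(65 + 69))/o(110, -153) = (((-36 + 126)*(65 + 69))*(-143 + 29))/(-2 + 110) = ((90*134)*(-114))/108 = (12060*(-114))*(1/108) = -1374840*1/108 = -12730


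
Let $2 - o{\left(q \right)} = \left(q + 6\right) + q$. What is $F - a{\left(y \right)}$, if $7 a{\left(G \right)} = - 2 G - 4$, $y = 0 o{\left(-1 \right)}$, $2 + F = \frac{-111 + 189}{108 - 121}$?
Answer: $- \frac{52}{7} \approx -7.4286$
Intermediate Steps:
$F = -8$ ($F = -2 + \frac{-111 + 189}{108 - 121} = -2 + \frac{78}{-13} = -2 + 78 \left(- \frac{1}{13}\right) = -2 - 6 = -8$)
$o{\left(q \right)} = -4 - 2 q$ ($o{\left(q \right)} = 2 - \left(\left(q + 6\right) + q\right) = 2 - \left(\left(6 + q\right) + q\right) = 2 - \left(6 + 2 q\right) = -4 - 2 q$)
$y = 0$ ($y = 0 \left(-4 - -2\right) = 0 \left(-4 + 2\right) = 0 \left(-2\right) = 0$)
$a{\left(G \right)} = - \frac{4}{7} - \frac{2 G}{7}$ ($a{\left(G \right)} = \frac{- 2 G - 4}{7} = \frac{-4 - 2 G}{7} = - \frac{4}{7} - \frac{2 G}{7}$)
$F - a{\left(y \right)} = -8 - \left(- \frac{4}{7} - 0\right) = -8 - \left(- \frac{4}{7} + 0\right) = -8 - - \frac{4}{7} = -8 + \frac{4}{7} = - \frac{52}{7}$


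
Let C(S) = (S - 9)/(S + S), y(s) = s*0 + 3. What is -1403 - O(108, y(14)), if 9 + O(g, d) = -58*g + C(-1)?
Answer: 4865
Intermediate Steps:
y(s) = 3 (y(s) = 0 + 3 = 3)
C(S) = (-9 + S)/(2*S) (C(S) = (-9 + S)/((2*S)) = (-9 + S)*(1/(2*S)) = (-9 + S)/(2*S))
O(g, d) = -4 - 58*g (O(g, d) = -9 + (-58*g + (1/2)*(-9 - 1)/(-1)) = -9 + (-58*g + (1/2)*(-1)*(-10)) = -9 + (-58*g + 5) = -9 + (5 - 58*g) = -4 - 58*g)
-1403 - O(108, y(14)) = -1403 - (-4 - 58*108) = -1403 - (-4 - 6264) = -1403 - 1*(-6268) = -1403 + 6268 = 4865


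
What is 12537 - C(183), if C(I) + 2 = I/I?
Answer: 12538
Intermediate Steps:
C(I) = -1 (C(I) = -2 + I/I = -2 + 1 = -1)
12537 - C(183) = 12537 - 1*(-1) = 12537 + 1 = 12538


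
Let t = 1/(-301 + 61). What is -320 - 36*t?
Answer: -6397/20 ≈ -319.85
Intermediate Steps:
t = -1/240 (t = 1/(-240) = -1/240 ≈ -0.0041667)
-320 - 36*t = -320 - 36*(-1/240) = -320 + 3/20 = -6397/20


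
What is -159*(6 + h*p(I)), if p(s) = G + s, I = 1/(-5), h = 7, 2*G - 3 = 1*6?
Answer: -57399/10 ≈ -5739.9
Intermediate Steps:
G = 9/2 (G = 3/2 + (1*6)/2 = 3/2 + (1/2)*6 = 3/2 + 3 = 9/2 ≈ 4.5000)
I = -1/5 ≈ -0.20000
p(s) = 9/2 + s
-159*(6 + h*p(I)) = -159*(6 + 7*(9/2 - 1/5)) = -159*(6 + 7*(43/10)) = -159*(6 + 301/10) = -159*361/10 = -57399/10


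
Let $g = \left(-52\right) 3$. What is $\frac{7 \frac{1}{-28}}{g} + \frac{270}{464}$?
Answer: $\frac{10559}{18096} \approx 0.5835$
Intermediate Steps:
$g = -156$
$\frac{7 \frac{1}{-28}}{g} + \frac{270}{464} = \frac{7 \frac{1}{-28}}{-156} + \frac{270}{464} = 7 \left(- \frac{1}{28}\right) \left(- \frac{1}{156}\right) + 270 \cdot \frac{1}{464} = \left(- \frac{1}{4}\right) \left(- \frac{1}{156}\right) + \frac{135}{232} = \frac{1}{624} + \frac{135}{232} = \frac{10559}{18096}$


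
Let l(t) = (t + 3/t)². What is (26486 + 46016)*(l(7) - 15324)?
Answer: -54243966344/49 ≈ -1.1070e+9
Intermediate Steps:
(26486 + 46016)*(l(7) - 15324) = (26486 + 46016)*((3 + 7²)²/7² - 15324) = 72502*((3 + 49)²/49 - 15324) = 72502*((1/49)*52² - 15324) = 72502*((1/49)*2704 - 15324) = 72502*(2704/49 - 15324) = 72502*(-748172/49) = -54243966344/49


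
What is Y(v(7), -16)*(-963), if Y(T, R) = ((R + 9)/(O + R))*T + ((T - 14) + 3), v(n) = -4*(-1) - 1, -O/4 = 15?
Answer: 565281/76 ≈ 7437.9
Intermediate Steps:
O = -60 (O = -4*15 = -60)
v(n) = 3 (v(n) = 4 - 1 = 3)
Y(T, R) = -11 + T + T*(9 + R)/(-60 + R) (Y(T, R) = ((R + 9)/(-60 + R))*T + ((T - 14) + 3) = ((9 + R)/(-60 + R))*T + ((-14 + T) + 3) = ((9 + R)/(-60 + R))*T + (-11 + T) = T*(9 + R)/(-60 + R) + (-11 + T) = -11 + T + T*(9 + R)/(-60 + R))
Y(v(7), -16)*(-963) = ((660 - 51*3 - 11*(-16) + 2*(-16)*3)/(-60 - 16))*(-963) = ((660 - 153 + 176 - 96)/(-76))*(-963) = -1/76*587*(-963) = -587/76*(-963) = 565281/76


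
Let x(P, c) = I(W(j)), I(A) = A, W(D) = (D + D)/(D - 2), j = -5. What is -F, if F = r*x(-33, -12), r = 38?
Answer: -380/7 ≈ -54.286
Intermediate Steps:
W(D) = 2*D/(-2 + D) (W(D) = (2*D)/(-2 + D) = 2*D/(-2 + D))
x(P, c) = 10/7 (x(P, c) = 2*(-5)/(-2 - 5) = 2*(-5)/(-7) = 2*(-5)*(-1/7) = 10/7)
F = 380/7 (F = 38*(10/7) = 380/7 ≈ 54.286)
-F = -1*380/7 = -380/7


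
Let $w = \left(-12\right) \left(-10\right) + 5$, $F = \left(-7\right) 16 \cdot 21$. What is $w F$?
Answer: $-294000$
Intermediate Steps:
$F = -2352$ ($F = \left(-112\right) 21 = -2352$)
$w = 125$ ($w = 120 + 5 = 125$)
$w F = 125 \left(-2352\right) = -294000$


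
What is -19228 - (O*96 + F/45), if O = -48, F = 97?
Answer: -657997/45 ≈ -14622.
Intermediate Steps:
-19228 - (O*96 + F/45) = -19228 - (-48*96 + 97/45) = -19228 - (-4608 + 97*(1/45)) = -19228 - (-4608 + 97/45) = -19228 - 1*(-207263/45) = -19228 + 207263/45 = -657997/45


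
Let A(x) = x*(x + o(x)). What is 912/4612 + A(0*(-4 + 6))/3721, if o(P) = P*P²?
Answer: 228/1153 ≈ 0.19775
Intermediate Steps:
o(P) = P³
A(x) = x*(x + x³)
912/4612 + A(0*(-4 + 6))/3721 = 912/4612 + ((0*(-4 + 6))² + (0*(-4 + 6))⁴)/3721 = 912*(1/4612) + ((0*2)² + (0*2)⁴)*(1/3721) = 228/1153 + (0² + 0⁴)*(1/3721) = 228/1153 + (0 + 0)*(1/3721) = 228/1153 + 0*(1/3721) = 228/1153 + 0 = 228/1153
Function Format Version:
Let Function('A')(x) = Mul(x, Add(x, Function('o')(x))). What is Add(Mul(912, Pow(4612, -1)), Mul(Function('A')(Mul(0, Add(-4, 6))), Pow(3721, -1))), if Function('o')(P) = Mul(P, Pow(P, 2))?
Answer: Rational(228, 1153) ≈ 0.19775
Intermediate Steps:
Function('o')(P) = Pow(P, 3)
Function('A')(x) = Mul(x, Add(x, Pow(x, 3)))
Add(Mul(912, Pow(4612, -1)), Mul(Function('A')(Mul(0, Add(-4, 6))), Pow(3721, -1))) = Add(Mul(912, Pow(4612, -1)), Mul(Add(Pow(Mul(0, Add(-4, 6)), 2), Pow(Mul(0, Add(-4, 6)), 4)), Pow(3721, -1))) = Add(Mul(912, Rational(1, 4612)), Mul(Add(Pow(Mul(0, 2), 2), Pow(Mul(0, 2), 4)), Rational(1, 3721))) = Add(Rational(228, 1153), Mul(Add(Pow(0, 2), Pow(0, 4)), Rational(1, 3721))) = Add(Rational(228, 1153), Mul(Add(0, 0), Rational(1, 3721))) = Add(Rational(228, 1153), Mul(0, Rational(1, 3721))) = Add(Rational(228, 1153), 0) = Rational(228, 1153)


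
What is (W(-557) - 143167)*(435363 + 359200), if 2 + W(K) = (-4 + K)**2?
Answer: 136308871776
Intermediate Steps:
W(K) = -2 + (-4 + K)**2
(W(-557) - 143167)*(435363 + 359200) = ((-2 + (-4 - 557)**2) - 143167)*(435363 + 359200) = ((-2 + (-561)**2) - 143167)*794563 = ((-2 + 314721) - 143167)*794563 = (314719 - 143167)*794563 = 171552*794563 = 136308871776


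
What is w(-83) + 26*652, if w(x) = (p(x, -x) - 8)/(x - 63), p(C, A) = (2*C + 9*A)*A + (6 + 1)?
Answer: 1213385/73 ≈ 16622.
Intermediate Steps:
p(C, A) = 7 + A*(2*C + 9*A) (p(C, A) = A*(2*C + 9*A) + 7 = 7 + A*(2*C + 9*A))
w(x) = (-1 + 7*x²)/(-63 + x) (w(x) = ((7 + 9*(-x)² + 2*(-x)*x) - 8)/(x - 63) = ((7 + 9*x² - 2*x²) - 8)/(-63 + x) = ((7 + 7*x²) - 8)/(-63 + x) = (-1 + 7*x²)/(-63 + x))
w(-83) + 26*652 = (-1 + 7*(-83)²)/(-63 - 83) + 26*652 = (-1 + 7*6889)/(-146) + 16952 = -(-1 + 48223)/146 + 16952 = -1/146*48222 + 16952 = -24111/73 + 16952 = 1213385/73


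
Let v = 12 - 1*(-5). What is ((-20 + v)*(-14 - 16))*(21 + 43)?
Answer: 5760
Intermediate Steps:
v = 17 (v = 12 + 5 = 17)
((-20 + v)*(-14 - 16))*(21 + 43) = ((-20 + 17)*(-14 - 16))*(21 + 43) = -3*(-30)*64 = 90*64 = 5760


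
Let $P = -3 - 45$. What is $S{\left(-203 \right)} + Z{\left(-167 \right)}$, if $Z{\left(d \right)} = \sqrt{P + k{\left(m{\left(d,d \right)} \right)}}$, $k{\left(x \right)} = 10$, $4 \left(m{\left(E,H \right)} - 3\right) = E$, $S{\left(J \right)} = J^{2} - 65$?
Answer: $41144 + i \sqrt{38} \approx 41144.0 + 6.1644 i$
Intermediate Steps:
$S{\left(J \right)} = -65 + J^{2}$ ($S{\left(J \right)} = J^{2} - 65 = -65 + J^{2}$)
$m{\left(E,H \right)} = 3 + \frac{E}{4}$
$P = -48$
$Z{\left(d \right)} = i \sqrt{38}$ ($Z{\left(d \right)} = \sqrt{-48 + 10} = \sqrt{-38} = i \sqrt{38}$)
$S{\left(-203 \right)} + Z{\left(-167 \right)} = \left(-65 + \left(-203\right)^{2}\right) + i \sqrt{38} = \left(-65 + 41209\right) + i \sqrt{38} = 41144 + i \sqrt{38}$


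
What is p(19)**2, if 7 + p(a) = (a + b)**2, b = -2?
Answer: 79524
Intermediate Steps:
p(a) = -7 + (-2 + a)**2 (p(a) = -7 + (a - 2)**2 = -7 + (-2 + a)**2)
p(19)**2 = (-7 + (-2 + 19)**2)**2 = (-7 + 17**2)**2 = (-7 + 289)**2 = 282**2 = 79524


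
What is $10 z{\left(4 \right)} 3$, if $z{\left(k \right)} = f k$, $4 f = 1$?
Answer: $30$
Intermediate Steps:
$f = \frac{1}{4}$ ($f = \frac{1}{4} \cdot 1 = \frac{1}{4} \approx 0.25$)
$z{\left(k \right)} = \frac{k}{4}$
$10 z{\left(4 \right)} 3 = 10 \cdot \frac{1}{4} \cdot 4 \cdot 3 = 10 \cdot 1 \cdot 3 = 10 \cdot 3 = 30$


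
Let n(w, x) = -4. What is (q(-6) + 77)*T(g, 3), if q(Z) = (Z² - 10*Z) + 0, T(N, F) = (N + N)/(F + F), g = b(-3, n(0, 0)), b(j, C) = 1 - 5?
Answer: -692/3 ≈ -230.67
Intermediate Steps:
b(j, C) = -4
g = -4
T(N, F) = N/F (T(N, F) = (2*N)/((2*F)) = (2*N)*(1/(2*F)) = N/F)
q(Z) = Z² - 10*Z
(q(-6) + 77)*T(g, 3) = (-6*(-10 - 6) + 77)*(-4/3) = (-6*(-16) + 77)*(-4*⅓) = (96 + 77)*(-4/3) = 173*(-4/3) = -692/3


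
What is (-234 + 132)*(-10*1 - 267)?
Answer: 28254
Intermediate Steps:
(-234 + 132)*(-10*1 - 267) = -102*(-10 - 267) = -102*(-277) = 28254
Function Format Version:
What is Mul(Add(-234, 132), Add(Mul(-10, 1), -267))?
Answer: 28254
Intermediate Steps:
Mul(Add(-234, 132), Add(Mul(-10, 1), -267)) = Mul(-102, Add(-10, -267)) = Mul(-102, -277) = 28254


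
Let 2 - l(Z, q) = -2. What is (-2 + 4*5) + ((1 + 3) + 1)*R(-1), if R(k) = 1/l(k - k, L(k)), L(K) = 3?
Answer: 77/4 ≈ 19.250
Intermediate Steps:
l(Z, q) = 4 (l(Z, q) = 2 - 1*(-2) = 2 + 2 = 4)
R(k) = ¼ (R(k) = 1/4 = ¼)
(-2 + 4*5) + ((1 + 3) + 1)*R(-1) = (-2 + 4*5) + ((1 + 3) + 1)*(¼) = (-2 + 20) + (4 + 1)*(¼) = 18 + 5*(¼) = 18 + 5/4 = 77/4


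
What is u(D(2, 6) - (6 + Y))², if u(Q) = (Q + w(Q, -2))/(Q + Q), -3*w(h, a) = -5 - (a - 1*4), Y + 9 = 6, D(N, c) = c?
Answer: 16/81 ≈ 0.19753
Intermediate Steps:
Y = -3 (Y = -9 + 6 = -3)
w(h, a) = ⅓ + a/3 (w(h, a) = -(-5 - (a - 1*4))/3 = -(-5 - (a - 4))/3 = -(-5 - (-4 + a))/3 = -(-5 + (4 - a))/3 = -(-1 - a)/3 = ⅓ + a/3)
u(Q) = (-⅓ + Q)/(2*Q) (u(Q) = (Q + (⅓ + (⅓)*(-2)))/(Q + Q) = (Q + (⅓ - ⅔))/((2*Q)) = (Q - ⅓)*(1/(2*Q)) = (-⅓ + Q)*(1/(2*Q)) = (-⅓ + Q)/(2*Q))
u(D(2, 6) - (6 + Y))² = ((-1 + 3*(6 - (6 - 3)))/(6*(6 - (6 - 3))))² = ((-1 + 3*(6 - 1*3))/(6*(6 - 1*3)))² = ((-1 + 3*(6 - 3))/(6*(6 - 3)))² = ((⅙)*(-1 + 3*3)/3)² = ((⅙)*(⅓)*(-1 + 9))² = ((⅙)*(⅓)*8)² = (4/9)² = 16/81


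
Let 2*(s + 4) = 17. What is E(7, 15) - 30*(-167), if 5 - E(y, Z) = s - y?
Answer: 10035/2 ≈ 5017.5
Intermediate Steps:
s = 9/2 (s = -4 + (½)*17 = -4 + 17/2 = 9/2 ≈ 4.5000)
E(y, Z) = ½ + y (E(y, Z) = 5 - (9/2 - y) = 5 + (-9/2 + y) = ½ + y)
E(7, 15) - 30*(-167) = (½ + 7) - 30*(-167) = 15/2 + 5010 = 10035/2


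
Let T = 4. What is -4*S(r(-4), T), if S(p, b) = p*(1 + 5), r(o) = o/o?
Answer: -24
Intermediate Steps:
r(o) = 1
S(p, b) = 6*p (S(p, b) = p*6 = 6*p)
-4*S(r(-4), T) = -24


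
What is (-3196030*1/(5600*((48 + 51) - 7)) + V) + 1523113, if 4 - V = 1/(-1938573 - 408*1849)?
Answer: 8452750523556169/5549662272 ≈ 1.5231e+6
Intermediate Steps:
V = 10771861/2692965 (V = 4 - 1/(-1938573 - 408*1849) = 4 - 1/(-1938573 - 754392) = 4 - 1/(-2692965) = 4 - 1*(-1/2692965) = 4 + 1/2692965 = 10771861/2692965 ≈ 4.0000)
(-3196030*1/(5600*((48 + 51) - 7)) + V) + 1523113 = (-3196030*1/(5600*((48 + 51) - 7)) + 10771861/2692965) + 1523113 = (-3196030*1/(5600*(99 - 7)) + 10771861/2692965) + 1523113 = (-3196030/((92*(-40))*(-140)) + 10771861/2692965) + 1523113 = (-3196030/((-3680*(-140))) + 10771861/2692965) + 1523113 = (-3196030/515200 + 10771861/2692965) + 1523113 = (-3196030*1/515200 + 10771861/2692965) + 1523113 = (-319603/51520 + 10771861/2692965) + 1523113 = -12228536567/5549662272 + 1523113 = 8452750523556169/5549662272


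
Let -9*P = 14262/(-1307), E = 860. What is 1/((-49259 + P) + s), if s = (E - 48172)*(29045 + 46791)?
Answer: -3921/14068556194057 ≈ -2.7871e-10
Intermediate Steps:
P = 4754/3921 (P = -4754/(3*(-1307)) = -4754*(-1)/(3*1307) = -⅑*(-14262/1307) = 4754/3921 ≈ 1.2124)
s = -3587952832 (s = (860 - 48172)*(29045 + 46791) = -47312*75836 = -3587952832)
1/((-49259 + P) + s) = 1/((-49259 + 4754/3921) - 3587952832) = 1/(-193139785/3921 - 3587952832) = 1/(-14068556194057/3921) = -3921/14068556194057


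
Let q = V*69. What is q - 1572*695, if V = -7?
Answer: -1093023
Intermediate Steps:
q = -483 (q = -7*69 = -483)
q - 1572*695 = -483 - 1572*695 = -483 - 1092540 = -1093023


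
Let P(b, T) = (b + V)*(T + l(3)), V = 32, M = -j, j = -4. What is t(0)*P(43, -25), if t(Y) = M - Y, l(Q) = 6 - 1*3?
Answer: -6600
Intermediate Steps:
l(Q) = 3 (l(Q) = 6 - 3 = 3)
M = 4 (M = -1*(-4) = 4)
P(b, T) = (3 + T)*(32 + b) (P(b, T) = (b + 32)*(T + 3) = (32 + b)*(3 + T) = (3 + T)*(32 + b))
t(Y) = 4 - Y
t(0)*P(43, -25) = (4 - 1*0)*(96 + 3*43 + 32*(-25) - 25*43) = (4 + 0)*(96 + 129 - 800 - 1075) = 4*(-1650) = -6600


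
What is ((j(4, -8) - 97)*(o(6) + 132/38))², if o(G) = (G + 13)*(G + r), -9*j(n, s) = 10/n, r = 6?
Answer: 1647328611289/3249 ≈ 5.0703e+8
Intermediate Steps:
j(n, s) = -10/(9*n)
o(G) = (6 + G)*(13 + G) (o(G) = (G + 13)*(G + 6) = (13 + G)*(6 + G) = (6 + G)*(13 + G))
((j(4, -8) - 97)*(o(6) + 132/38))² = ((-10/9/4 - 97)*((78 + 6² + 19*6) + 132/38))² = ((-10/9*¼ - 97)*((78 + 36 + 114) + 132*(1/38)))² = ((-5/18 - 97)*(228 + 66/19))² = (-1751/18*4398/19)² = (-1283483/57)² = 1647328611289/3249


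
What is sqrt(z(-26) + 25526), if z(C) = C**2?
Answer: sqrt(26202) ≈ 161.87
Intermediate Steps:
sqrt(z(-26) + 25526) = sqrt((-26)**2 + 25526) = sqrt(676 + 25526) = sqrt(26202)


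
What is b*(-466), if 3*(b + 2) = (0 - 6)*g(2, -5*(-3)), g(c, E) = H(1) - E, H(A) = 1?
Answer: -12116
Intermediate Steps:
g(c, E) = 1 - E
b = 26 (b = -2 + ((0 - 6)*(1 - (-5)*(-3)))/3 = -2 + (-6*(1 - 1*15))/3 = -2 + (-6*(1 - 15))/3 = -2 + (-6*(-14))/3 = -2 + (⅓)*84 = -2 + 28 = 26)
b*(-466) = 26*(-466) = -12116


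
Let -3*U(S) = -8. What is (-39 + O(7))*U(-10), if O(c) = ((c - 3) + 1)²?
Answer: -112/3 ≈ -37.333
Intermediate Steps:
U(S) = 8/3 (U(S) = -⅓*(-8) = 8/3)
O(c) = (-2 + c)² (O(c) = ((-3 + c) + 1)² = (-2 + c)²)
(-39 + O(7))*U(-10) = (-39 + (-2 + 7)²)*(8/3) = (-39 + 5²)*(8/3) = (-39 + 25)*(8/3) = -14*8/3 = -112/3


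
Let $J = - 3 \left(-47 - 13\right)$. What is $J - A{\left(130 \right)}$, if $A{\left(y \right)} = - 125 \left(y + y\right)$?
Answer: $32680$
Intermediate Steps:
$J = 180$ ($J = \left(-3\right) \left(-60\right) = 180$)
$A{\left(y \right)} = - 250 y$ ($A{\left(y \right)} = - 125 \cdot 2 y = - 250 y$)
$J - A{\left(130 \right)} = 180 - \left(-250\right) 130 = 180 - -32500 = 180 + 32500 = 32680$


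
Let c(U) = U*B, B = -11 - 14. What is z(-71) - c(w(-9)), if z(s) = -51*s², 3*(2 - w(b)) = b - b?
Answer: -257041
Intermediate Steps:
B = -25
w(b) = 2 (w(b) = 2 - (b - b)/3 = 2 - ⅓*0 = 2 + 0 = 2)
c(U) = -25*U (c(U) = U*(-25) = -25*U)
z(-71) - c(w(-9)) = -51*(-71)² - (-25)*2 = -51*5041 - 1*(-50) = -257091 + 50 = -257041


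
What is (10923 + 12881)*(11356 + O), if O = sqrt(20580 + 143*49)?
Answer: 270318224 + 166628*sqrt(563) ≈ 2.7427e+8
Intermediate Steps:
O = 7*sqrt(563) (O = sqrt(20580 + 7007) = sqrt(27587) = 7*sqrt(563) ≈ 166.09)
(10923 + 12881)*(11356 + O) = (10923 + 12881)*(11356 + 7*sqrt(563)) = 23804*(11356 + 7*sqrt(563)) = 270318224 + 166628*sqrt(563)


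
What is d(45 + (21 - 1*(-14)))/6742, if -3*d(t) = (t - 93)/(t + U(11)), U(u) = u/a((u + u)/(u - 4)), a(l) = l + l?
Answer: 26/3306951 ≈ 7.8622e-6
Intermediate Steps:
a(l) = 2*l
U(u) = -1 + u/4 (U(u) = u/((2*((u + u)/(u - 4)))) = u/((2*((2*u)/(-4 + u)))) = u/((2*(2*u/(-4 + u)))) = u/((4*u/(-4 + u))) = u*((-4 + u)/(4*u)) = -1 + u/4)
d(t) = -(-93 + t)/(3*(7/4 + t)) (d(t) = -(t - 93)/(3*(t + (-1 + (¼)*11))) = -(-93 + t)/(3*(t + (-1 + 11/4))) = -(-93 + t)/(3*(t + 7/4)) = -(-93 + t)/(3*(7/4 + t)))
d(45 + (21 - 1*(-14)))/6742 = (4*(93 - (45 + (21 - 1*(-14))))/(3*(7 + 4*(45 + (21 - 1*(-14))))))/6742 = (4*(93 - (45 + (21 + 14)))/(3*(7 + 4*(45 + (21 + 14)))))*(1/6742) = (4*(93 - (45 + 35))/(3*(7 + 4*(45 + 35))))*(1/6742) = (4*(93 - 1*80)/(3*(7 + 4*80)))*(1/6742) = (4*(93 - 80)/(3*(7 + 320)))*(1/6742) = ((4/3)*13/327)*(1/6742) = ((4/3)*(1/327)*13)*(1/6742) = (52/981)*(1/6742) = 26/3306951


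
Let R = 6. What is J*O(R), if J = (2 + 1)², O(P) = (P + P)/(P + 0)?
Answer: 18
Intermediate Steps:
O(P) = 2 (O(P) = (2*P)/P = 2)
J = 9 (J = 3² = 9)
J*O(R) = 9*2 = 18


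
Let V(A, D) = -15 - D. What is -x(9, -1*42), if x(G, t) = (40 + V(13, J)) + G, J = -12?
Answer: -46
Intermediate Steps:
x(G, t) = 37 + G (x(G, t) = (40 + (-15 - 1*(-12))) + G = (40 + (-15 + 12)) + G = (40 - 3) + G = 37 + G)
-x(9, -1*42) = -(37 + 9) = -1*46 = -46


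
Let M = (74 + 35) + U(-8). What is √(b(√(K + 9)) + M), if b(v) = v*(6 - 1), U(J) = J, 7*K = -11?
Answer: √(4949 + 70*√91)/7 ≈ 10.706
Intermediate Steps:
K = -11/7 (K = (⅐)*(-11) = -11/7 ≈ -1.5714)
b(v) = 5*v (b(v) = v*5 = 5*v)
M = 101 (M = (74 + 35) - 8 = 109 - 8 = 101)
√(b(√(K + 9)) + M) = √(5*√(-11/7 + 9) + 101) = √(5*√(52/7) + 101) = √(5*(2*√91/7) + 101) = √(10*√91/7 + 101) = √(101 + 10*√91/7)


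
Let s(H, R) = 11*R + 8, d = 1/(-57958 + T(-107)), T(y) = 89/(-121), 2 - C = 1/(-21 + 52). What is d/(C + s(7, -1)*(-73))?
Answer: -3751/48039097950 ≈ -7.8082e-8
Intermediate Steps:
C = 61/31 (C = 2 - 1/(-21 + 52) = 2 - 1/31 = 61/31 ≈ 1.9677)
T(y) = -89/121 (T(y) = 89*(-1/121) = -89/121)
d = -121/7013007 (d = 1/(-57958 - 89/121) = 1/(-7013007/121) = -121/7013007 ≈ -1.7254e-5)
s(H, R) = 8 + 11*R
d/(C + s(7, -1)*(-73)) = -121/(7013007*(61/31 + (8 + 11*(-1))*(-73))) = -121/(7013007*(61/31 + (8 - 11)*(-73))) = -121/(7013007*(61/31 - 3*(-73))) = -121/(7013007*(61/31 + 219)) = -121/(7013007*6850/31) = -121/7013007*31/6850 = -3751/48039097950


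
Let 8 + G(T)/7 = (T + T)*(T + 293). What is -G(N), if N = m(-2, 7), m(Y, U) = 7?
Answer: -29344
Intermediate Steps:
N = 7
G(T) = -56 + 14*T*(293 + T) (G(T) = -56 + 7*((T + T)*(T + 293)) = -56 + 7*((2*T)*(293 + T)) = -56 + 7*(2*T*(293 + T)) = -56 + 14*T*(293 + T))
-G(N) = -(-56 + 14*7² + 4102*7) = -(-56 + 14*49 + 28714) = -(-56 + 686 + 28714) = -1*29344 = -29344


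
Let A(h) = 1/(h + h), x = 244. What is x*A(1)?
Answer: 122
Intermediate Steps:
A(h) = 1/(2*h)
x*A(1) = 244*((½)/1) = 244*((½)*1) = 244*(½) = 122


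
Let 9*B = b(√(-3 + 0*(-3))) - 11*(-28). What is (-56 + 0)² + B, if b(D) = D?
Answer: 28532/9 + I*√3/9 ≈ 3170.2 + 0.19245*I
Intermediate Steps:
B = 308/9 + I*√3/9 (B = (√(-3 + 0*(-3)) - 11*(-28))/9 = (√(-3 + 0) + 308)/9 = (√(-3) + 308)/9 = (I*√3 + 308)/9 = (308 + I*√3)/9 = 308/9 + I*√3/9 ≈ 34.222 + 0.19245*I)
(-56 + 0)² + B = (-56 + 0)² + (308/9 + I*√3/9) = (-56)² + (308/9 + I*√3/9) = 3136 + (308/9 + I*√3/9) = 28532/9 + I*√3/9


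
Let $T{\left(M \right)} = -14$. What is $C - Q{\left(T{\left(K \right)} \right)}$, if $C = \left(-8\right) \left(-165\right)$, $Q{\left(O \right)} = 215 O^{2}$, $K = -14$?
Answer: $-40820$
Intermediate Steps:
$C = 1320$
$C - Q{\left(T{\left(K \right)} \right)} = 1320 - 215 \left(-14\right)^{2} = 1320 - 215 \cdot 196 = 1320 - 42140 = -40820$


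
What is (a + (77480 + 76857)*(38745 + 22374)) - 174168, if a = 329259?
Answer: 9433078194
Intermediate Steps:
(a + (77480 + 76857)*(38745 + 22374)) - 174168 = (329259 + (77480 + 76857)*(38745 + 22374)) - 174168 = (329259 + 154337*61119) - 174168 = (329259 + 9432923103) - 174168 = 9433252362 - 174168 = 9433078194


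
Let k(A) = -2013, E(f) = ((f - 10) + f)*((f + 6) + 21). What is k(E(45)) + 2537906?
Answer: 2535893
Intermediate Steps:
E(f) = (-10 + 2*f)*(27 + f) (E(f) = ((-10 + f) + f)*((6 + f) + 21) = (-10 + 2*f)*(27 + f))
k(E(45)) + 2537906 = -2013 + 2537906 = 2535893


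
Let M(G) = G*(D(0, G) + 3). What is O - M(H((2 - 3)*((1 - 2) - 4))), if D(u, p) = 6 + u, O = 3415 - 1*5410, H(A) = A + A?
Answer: -2085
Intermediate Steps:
H(A) = 2*A
O = -1995 (O = 3415 - 5410 = -1995)
M(G) = 9*G (M(G) = G*((6 + 0) + 3) = G*(6 + 3) = G*9 = 9*G)
O - M(H((2 - 3)*((1 - 2) - 4))) = -1995 - 9*2*((2 - 3)*((1 - 2) - 4)) = -1995 - 9*2*(-(-1 - 4)) = -1995 - 9*2*(-1*(-5)) = -1995 - 9*2*5 = -1995 - 9*10 = -1995 - 1*90 = -1995 - 90 = -2085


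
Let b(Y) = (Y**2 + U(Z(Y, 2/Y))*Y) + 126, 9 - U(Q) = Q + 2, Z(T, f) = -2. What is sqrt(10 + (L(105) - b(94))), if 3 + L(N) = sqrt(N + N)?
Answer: sqrt(-9801 + sqrt(210)) ≈ 98.927*I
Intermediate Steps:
U(Q) = 7 - Q (U(Q) = 9 - (Q + 2) = 9 - (2 + Q) = 9 + (-2 - Q) = 7 - Q)
b(Y) = 126 + Y**2 + 9*Y (b(Y) = (Y**2 + (7 - 1*(-2))*Y) + 126 = (Y**2 + (7 + 2)*Y) + 126 = (Y**2 + 9*Y) + 126 = 126 + Y**2 + 9*Y)
L(N) = -3 + sqrt(2)*sqrt(N) (L(N) = -3 + sqrt(N + N) = -3 + sqrt(2*N) = -3 + sqrt(2)*sqrt(N))
sqrt(10 + (L(105) - b(94))) = sqrt(10 + ((-3 + sqrt(2)*sqrt(105)) - (126 + 94**2 + 9*94))) = sqrt(10 + ((-3 + sqrt(210)) - (126 + 8836 + 846))) = sqrt(10 + ((-3 + sqrt(210)) - 1*9808)) = sqrt(10 + ((-3 + sqrt(210)) - 9808)) = sqrt(10 + (-9811 + sqrt(210))) = sqrt(-9801 + sqrt(210))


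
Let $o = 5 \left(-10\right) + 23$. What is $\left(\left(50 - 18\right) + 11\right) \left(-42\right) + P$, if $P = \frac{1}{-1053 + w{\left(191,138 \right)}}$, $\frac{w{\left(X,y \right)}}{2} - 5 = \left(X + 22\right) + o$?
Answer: $- \frac{1211827}{671} \approx -1806.0$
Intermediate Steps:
$o = -27$ ($o = -50 + 23 = -27$)
$w{\left(X,y \right)} = 2 X$ ($w{\left(X,y \right)} = 10 + 2 \left(\left(X + 22\right) - 27\right) = 10 + 2 \left(\left(22 + X\right) - 27\right) = 10 + 2 \left(-5 + X\right) = 10 + \left(-10 + 2 X\right) = 2 X$)
$P = - \frac{1}{671}$ ($P = \frac{1}{-1053 + 2 \cdot 191} = \frac{1}{-1053 + 382} = \frac{1}{-671} = - \frac{1}{671} \approx -0.0014903$)
$\left(\left(50 - 18\right) + 11\right) \left(-42\right) + P = \left(\left(50 - 18\right) + 11\right) \left(-42\right) - \frac{1}{671} = \left(32 + 11\right) \left(-42\right) - \frac{1}{671} = 43 \left(-42\right) - \frac{1}{671} = -1806 - \frac{1}{671} = - \frac{1211827}{671}$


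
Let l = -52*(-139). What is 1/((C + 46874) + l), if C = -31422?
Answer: 1/22680 ≈ 4.4092e-5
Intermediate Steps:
l = 7228
1/((C + 46874) + l) = 1/((-31422 + 46874) + 7228) = 1/(15452 + 7228) = 1/22680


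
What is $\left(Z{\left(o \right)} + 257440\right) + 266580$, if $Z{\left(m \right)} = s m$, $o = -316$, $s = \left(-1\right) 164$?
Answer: $575844$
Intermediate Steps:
$s = -164$
$Z{\left(m \right)} = - 164 m$
$\left(Z{\left(o \right)} + 257440\right) + 266580 = \left(\left(-164\right) \left(-316\right) + 257440\right) + 266580 = \left(51824 + 257440\right) + 266580 = 309264 + 266580 = 575844$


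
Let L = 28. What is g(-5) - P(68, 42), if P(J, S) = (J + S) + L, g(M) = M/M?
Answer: -137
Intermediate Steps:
g(M) = 1
P(J, S) = 28 + J + S (P(J, S) = (J + S) + 28 = 28 + J + S)
g(-5) - P(68, 42) = 1 - (28 + 68 + 42) = 1 - 1*138 = 1 - 138 = -137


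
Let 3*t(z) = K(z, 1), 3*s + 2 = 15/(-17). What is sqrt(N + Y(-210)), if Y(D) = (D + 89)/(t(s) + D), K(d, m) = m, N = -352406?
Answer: I*sqrt(139426033919)/629 ≈ 593.64*I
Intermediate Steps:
s = -49/51 (s = -2/3 + (15/(-17))/3 = -2/3 + (15*(-1/17))/3 = -2/3 + (1/3)*(-15/17) = -2/3 - 5/17 = -49/51 ≈ -0.96078)
t(z) = 1/3 (t(z) = (1/3)*1 = 1/3)
Y(D) = (89 + D)/(1/3 + D) (Y(D) = (D + 89)/(1/3 + D) = (89 + D)/(1/3 + D))
sqrt(N + Y(-210)) = sqrt(-352406 + 3*(89 - 210)/(1 + 3*(-210))) = sqrt(-352406 + 3*(-121)/(1 - 630)) = sqrt(-352406 + 3*(-121)/(-629)) = sqrt(-352406 + 3*(-1/629)*(-121)) = sqrt(-352406 + 363/629) = sqrt(-221663011/629) = I*sqrt(139426033919)/629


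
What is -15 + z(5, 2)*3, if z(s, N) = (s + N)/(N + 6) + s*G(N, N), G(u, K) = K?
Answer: 141/8 ≈ 17.625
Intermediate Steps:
z(s, N) = N*s + (N + s)/(6 + N) (z(s, N) = (s + N)/(N + 6) + s*N = (N + s)/(6 + N) + N*s = N*s + (N + s)/(6 + N))
-15 + z(5, 2)*3 = -15 + ((2 + 5 + 5*2² + 6*2*5)/(6 + 2))*3 = -15 + ((2 + 5 + 5*4 + 60)/8)*3 = -15 + ((2 + 5 + 20 + 60)/8)*3 = -15 + ((⅛)*87)*3 = -15 + (87/8)*3 = -15 + 261/8 = 141/8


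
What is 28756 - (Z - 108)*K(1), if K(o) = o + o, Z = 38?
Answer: 28896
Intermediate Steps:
K(o) = 2*o
28756 - (Z - 108)*K(1) = 28756 - (38 - 108)*2*1 = 28756 - (-70)*2 = 28756 - 1*(-140) = 28756 + 140 = 28896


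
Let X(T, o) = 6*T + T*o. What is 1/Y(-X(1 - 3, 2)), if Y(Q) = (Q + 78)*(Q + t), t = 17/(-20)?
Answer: 10/14241 ≈ 0.00070220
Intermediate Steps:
t = -17/20 (t = 17*(-1/20) = -17/20 ≈ -0.85000)
Y(Q) = (78 + Q)*(-17/20 + Q) (Y(Q) = (Q + 78)*(Q - 17/20) = (78 + Q)*(-17/20 + Q))
1/Y(-X(1 - 3, 2)) = 1/(-663/10 + (-(1 - 3)*(6 + 2))² + 1543*(-(1 - 3)*(6 + 2))/20) = 1/(-663/10 + (-(-2)*8)² + 1543*(-(-2)*8)/20) = 1/(-663/10 + (-1*(-16))² + 1543*(-1*(-16))/20) = 1/(-663/10 + 16² + (1543/20)*16) = 1/(-663/10 + 256 + 6172/5) = 1/(14241/10) = 10/14241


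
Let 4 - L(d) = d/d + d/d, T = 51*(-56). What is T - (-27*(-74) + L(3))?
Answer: -4856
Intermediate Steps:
T = -2856
L(d) = 2 (L(d) = 4 - (d/d + d/d) = 4 - (1 + 1) = 4 - 1*2 = 4 - 2 = 2)
T - (-27*(-74) + L(3)) = -2856 - (-27*(-74) + 2) = -2856 - (1998 + 2) = -2856 - 1*2000 = -2856 - 2000 = -4856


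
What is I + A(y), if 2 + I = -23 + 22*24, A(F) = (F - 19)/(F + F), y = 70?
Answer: 70471/140 ≈ 503.36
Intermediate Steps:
A(F) = (-19 + F)/(2*F) (A(F) = (-19 + F)/((2*F)) = (-19 + F)*(1/(2*F)) = (-19 + F)/(2*F))
I = 503 (I = -2 + (-23 + 22*24) = -2 + (-23 + 528) = -2 + 505 = 503)
I + A(y) = 503 + (1/2)*(-19 + 70)/70 = 503 + (1/2)*(1/70)*51 = 503 + 51/140 = 70471/140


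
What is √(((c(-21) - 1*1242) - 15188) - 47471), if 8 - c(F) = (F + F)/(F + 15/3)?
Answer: I*√1022330/4 ≈ 252.78*I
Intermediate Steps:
c(F) = 8 - 2*F/(5 + F) (c(F) = 8 - (F + F)/(F + 15/3) = 8 - 2*F/(F + 15*(⅓)) = 8 - 2*F/(F + 5) = 8 - 2*F/(5 + F))
√(((c(-21) - 1*1242) - 15188) - 47471) = √(((2*(20 + 3*(-21))/(5 - 21) - 1*1242) - 15188) - 47471) = √(((2*(20 - 63)/(-16) - 1242) - 15188) - 47471) = √(((2*(-1/16)*(-43) - 1242) - 15188) - 47471) = √(((43/8 - 1242) - 15188) - 47471) = √((-9893/8 - 15188) - 47471) = √(-131397/8 - 47471) = √(-511165/8) = I*√1022330/4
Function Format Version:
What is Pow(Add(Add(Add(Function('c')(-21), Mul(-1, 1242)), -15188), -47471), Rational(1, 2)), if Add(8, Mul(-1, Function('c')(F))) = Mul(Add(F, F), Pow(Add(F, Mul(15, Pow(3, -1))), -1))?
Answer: Mul(Rational(1, 4), I, Pow(1022330, Rational(1, 2))) ≈ Mul(252.78, I)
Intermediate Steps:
Function('c')(F) = Add(8, Mul(-2, F, Pow(Add(5, F), -1))) (Function('c')(F) = Add(8, Mul(-1, Mul(Add(F, F), Pow(Add(F, Mul(15, Pow(3, -1))), -1)))) = Add(8, Mul(-1, Mul(Mul(2, F), Pow(Add(F, Mul(15, Rational(1, 3))), -1)))) = Add(8, Mul(-1, Mul(Mul(2, F), Pow(Add(F, 5), -1)))) = Add(8, Mul(-1, Mul(Mul(2, F), Pow(Add(5, F), -1)))) = Add(8, Mul(-1, Mul(2, F, Pow(Add(5, F), -1)))) = Add(8, Mul(-2, F, Pow(Add(5, F), -1))))
Pow(Add(Add(Add(Function('c')(-21), Mul(-1, 1242)), -15188), -47471), Rational(1, 2)) = Pow(Add(Add(Add(Mul(2, Pow(Add(5, -21), -1), Add(20, Mul(3, -21))), Mul(-1, 1242)), -15188), -47471), Rational(1, 2)) = Pow(Add(Add(Add(Mul(2, Pow(-16, -1), Add(20, -63)), -1242), -15188), -47471), Rational(1, 2)) = Pow(Add(Add(Add(Mul(2, Rational(-1, 16), -43), -1242), -15188), -47471), Rational(1, 2)) = Pow(Add(Add(Add(Rational(43, 8), -1242), -15188), -47471), Rational(1, 2)) = Pow(Add(Add(Rational(-9893, 8), -15188), -47471), Rational(1, 2)) = Pow(Add(Rational(-131397, 8), -47471), Rational(1, 2)) = Pow(Rational(-511165, 8), Rational(1, 2)) = Mul(Rational(1, 4), I, Pow(1022330, Rational(1, 2)))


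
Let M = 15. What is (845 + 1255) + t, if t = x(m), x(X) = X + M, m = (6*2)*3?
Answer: 2151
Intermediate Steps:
m = 36 (m = 12*3 = 36)
x(X) = 15 + X (x(X) = X + 15 = 15 + X)
t = 51 (t = 15 + 36 = 51)
(845 + 1255) + t = (845 + 1255) + 51 = 2100 + 51 = 2151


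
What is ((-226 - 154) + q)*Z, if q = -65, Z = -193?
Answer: 85885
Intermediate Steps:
((-226 - 154) + q)*Z = ((-226 - 154) - 65)*(-193) = (-380 - 65)*(-193) = -445*(-193) = 85885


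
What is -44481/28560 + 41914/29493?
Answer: -38271431/280773360 ≈ -0.13631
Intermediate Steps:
-44481/28560 + 41914/29493 = -44481*1/28560 + 41914*(1/29493) = -14827/9520 + 41914/29493 = -38271431/280773360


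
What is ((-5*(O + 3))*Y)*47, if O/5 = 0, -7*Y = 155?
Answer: 109275/7 ≈ 15611.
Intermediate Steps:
Y = -155/7 (Y = -1/7*155 = -155/7 ≈ -22.143)
O = 0 (O = 5*0 = 0)
((-5*(O + 3))*Y)*47 = (-5*(0 + 3)*(-155/7))*47 = (-5*3*(-155/7))*47 = -15*(-155/7)*47 = (2325/7)*47 = 109275/7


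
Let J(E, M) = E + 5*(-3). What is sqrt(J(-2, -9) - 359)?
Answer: 2*I*sqrt(94) ≈ 19.391*I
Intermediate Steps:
J(E, M) = -15 + E (J(E, M) = E - 15 = -15 + E)
sqrt(J(-2, -9) - 359) = sqrt((-15 - 2) - 359) = sqrt(-17 - 359) = sqrt(-376) = 2*I*sqrt(94)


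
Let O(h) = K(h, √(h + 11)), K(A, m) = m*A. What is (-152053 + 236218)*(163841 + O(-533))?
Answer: 13789677765 - 134579835*I*√58 ≈ 1.379e+10 - 1.0249e+9*I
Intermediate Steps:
K(A, m) = A*m
O(h) = h*√(11 + h) (O(h) = h*√(h + 11) = h*√(11 + h))
(-152053 + 236218)*(163841 + O(-533)) = (-152053 + 236218)*(163841 - 533*√(11 - 533)) = 84165*(163841 - 1599*I*√58) = 13789677765 - 134579835*I*√58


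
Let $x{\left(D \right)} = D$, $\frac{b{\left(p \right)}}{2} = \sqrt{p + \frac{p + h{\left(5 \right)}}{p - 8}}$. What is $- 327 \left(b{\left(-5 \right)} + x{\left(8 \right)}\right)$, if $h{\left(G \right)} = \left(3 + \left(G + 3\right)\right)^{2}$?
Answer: $-2616 - \frac{654 i \sqrt{2353}}{13} \approx -2616.0 - 2440.3 i$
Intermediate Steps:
$h{\left(G \right)} = \left(6 + G\right)^{2}$ ($h{\left(G \right)} = \left(3 + \left(3 + G\right)\right)^{2} = \left(6 + G\right)^{2}$)
$b{\left(p \right)} = 2 \sqrt{p + \frac{121 + p}{-8 + p}}$ ($b{\left(p \right)} = 2 \sqrt{p + \frac{p + \left(6 + 5\right)^{2}}{p - 8}} = 2 \sqrt{p + \frac{p + 11^{2}}{-8 + p}} = 2 \sqrt{p + \frac{p + 121}{-8 + p}} = 2 \sqrt{p + \frac{121 + p}{-8 + p}}$)
$- 327 \left(b{\left(-5 \right)} + x{\left(8 \right)}\right) = - 327 \left(2 \sqrt{\frac{121 - 5 - 5 \left(-8 - 5\right)}{-8 - 5}} + 8\right) = - 327 \left(2 \sqrt{\frac{121 - 5 - -65}{-13}} + 8\right) = - 327 \left(2 \sqrt{- \frac{121 - 5 + 65}{13}} + 8\right) = - 327 \left(2 \sqrt{\left(- \frac{1}{13}\right) 181} + 8\right) = - 327 \left(2 \sqrt{- \frac{181}{13}} + 8\right) = - 327 \left(2 \frac{i \sqrt{2353}}{13} + 8\right) = - 327 \left(\frac{2 i \sqrt{2353}}{13} + 8\right) = - 327 \left(8 + \frac{2 i \sqrt{2353}}{13}\right) = -2616 - \frac{654 i \sqrt{2353}}{13}$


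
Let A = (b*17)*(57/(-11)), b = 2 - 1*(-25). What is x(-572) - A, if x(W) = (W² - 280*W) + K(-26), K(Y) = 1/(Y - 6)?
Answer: 172382293/352 ≈ 4.8972e+5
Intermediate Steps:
b = 27 (b = 2 + 25 = 27)
K(Y) = 1/(-6 + Y)
x(W) = -1/32 + W² - 280*W (x(W) = (W² - 280*W) + 1/(-6 - 26) = (W² - 280*W) + 1/(-32) = (W² - 280*W) - 1/32 = -1/32 + W² - 280*W)
A = -26163/11 (A = (27*17)*(57/(-11)) = 459*(57*(-1/11)) = 459*(-57/11) = -26163/11 ≈ -2378.5)
x(-572) - A = (-1/32 + (-572)² - 280*(-572)) - 1*(-26163/11) = (-1/32 + 327184 + 160160) + 26163/11 = 15595007/32 + 26163/11 = 172382293/352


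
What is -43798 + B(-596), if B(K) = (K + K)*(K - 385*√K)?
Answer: 666634 + 917840*I*√149 ≈ 6.6663e+5 + 1.1204e+7*I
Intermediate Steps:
B(K) = 2*K*(K - 385*√K) (B(K) = (2*K)*(K - 385*√K) = 2*K*(K - 385*√K))
-43798 + B(-596) = -43798 + (-(-917840)*I*√149 + 2*(-596)²) = -43798 + (-(-917840)*I*√149 + 2*355216) = -43798 + (917840*I*√149 + 710432) = -43798 + (710432 + 917840*I*√149) = 666634 + 917840*I*√149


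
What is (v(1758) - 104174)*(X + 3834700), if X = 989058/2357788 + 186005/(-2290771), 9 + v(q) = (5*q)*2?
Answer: -10076989258191532936303/30343552666 ≈ -3.3210e+11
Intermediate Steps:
v(q) = -9 + 10*q (v(q) = -9 + (5*q)*2 = -9 + 10*q)
X = 10264859701/30343552666 (X = 989058*(1/2357788) + 186005*(-1/2290771) = 494529/1178894 - 186005/2290771 = 10264859701/30343552666 ≈ 0.33829)
(v(1758) - 104174)*(X + 3834700) = ((-9 + 10*1758) - 104174)*(10264859701/30343552666 + 3834700) = ((-9 + 17580) - 104174)*(116358431673169901/30343552666) = (17571 - 104174)*(116358431673169901/30343552666) = -86603*116358431673169901/30343552666 = -10076989258191532936303/30343552666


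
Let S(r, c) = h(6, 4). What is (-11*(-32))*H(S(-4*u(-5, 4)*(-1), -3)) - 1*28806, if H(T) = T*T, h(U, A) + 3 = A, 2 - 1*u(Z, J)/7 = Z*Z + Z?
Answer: -28454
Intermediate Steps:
u(Z, J) = 14 - 7*Z - 7*Z**2 (u(Z, J) = 14 - 7*(Z*Z + Z) = 14 - 7*(Z**2 + Z) = 14 - 7*(Z + Z**2) = 14 + (-7*Z - 7*Z**2) = 14 - 7*Z - 7*Z**2)
h(U, A) = -3 + A
S(r, c) = 1 (S(r, c) = -3 + 4 = 1)
H(T) = T**2
(-11*(-32))*H(S(-4*u(-5, 4)*(-1), -3)) - 1*28806 = -11*(-32)*1**2 - 1*28806 = 352*1 - 28806 = 352 - 28806 = -28454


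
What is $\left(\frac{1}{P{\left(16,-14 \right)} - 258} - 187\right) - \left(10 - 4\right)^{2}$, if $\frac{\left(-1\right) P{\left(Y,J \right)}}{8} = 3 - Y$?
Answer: $- \frac{34343}{154} \approx -223.01$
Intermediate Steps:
$P{\left(Y,J \right)} = -24 + 8 Y$ ($P{\left(Y,J \right)} = - 8 \left(3 - Y\right) = -24 + 8 Y$)
$\left(\frac{1}{P{\left(16,-14 \right)} - 258} - 187\right) - \left(10 - 4\right)^{2} = \left(\frac{1}{\left(-24 + 8 \cdot 16\right) - 258} - 187\right) - \left(10 - 4\right)^{2} = \left(\frac{1}{\left(-24 + 128\right) - 258} - 187\right) - 6^{2} = \left(\frac{1}{104 - 258} - 187\right) - 36 = \left(\frac{1}{-154} - 187\right) - 36 = \left(- \frac{1}{154} - 187\right) - 36 = - \frac{28799}{154} - 36 = - \frac{34343}{154}$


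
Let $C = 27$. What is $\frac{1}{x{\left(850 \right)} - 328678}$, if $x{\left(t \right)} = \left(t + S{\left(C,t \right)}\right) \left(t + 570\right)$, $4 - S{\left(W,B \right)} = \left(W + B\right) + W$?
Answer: $- \frac{1}{399678} \approx -2.502 \cdot 10^{-6}$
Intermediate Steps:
$S{\left(W,B \right)} = 4 - B - 2 W$ ($S{\left(W,B \right)} = 4 - \left(\left(W + B\right) + W\right) = 4 - \left(\left(B + W\right) + W\right) = 4 - \left(B + 2 W\right) = 4 - B - 2 W$)
$x{\left(t \right)} = -28500 - 50 t$ ($x{\left(t \right)} = \left(t - \left(50 + t\right)\right) \left(t + 570\right) = \left(t - \left(50 + t\right)\right) \left(570 + t\right) = - 50 \left(570 + t\right) = -28500 - 50 t$)
$\frac{1}{x{\left(850 \right)} - 328678} = \frac{1}{\left(-28500 - 42500\right) - 328678} = \frac{1}{-71000 - 328678} = \frac{1}{-399678} = - \frac{1}{399678}$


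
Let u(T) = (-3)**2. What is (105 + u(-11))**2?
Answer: 12996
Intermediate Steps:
u(T) = 9
(105 + u(-11))**2 = (105 + 9)**2 = 114**2 = 12996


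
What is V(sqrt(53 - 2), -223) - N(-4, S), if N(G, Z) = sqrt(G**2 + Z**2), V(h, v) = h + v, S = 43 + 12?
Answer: -223 + sqrt(51) - sqrt(3041) ≈ -271.00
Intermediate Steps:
S = 55
V(sqrt(53 - 2), -223) - N(-4, S) = (sqrt(53 - 2) - 223) - sqrt((-4)**2 + 55**2) = (sqrt(51) - 223) - sqrt(16 + 3025) = (-223 + sqrt(51)) - sqrt(3041) = -223 + sqrt(51) - sqrt(3041)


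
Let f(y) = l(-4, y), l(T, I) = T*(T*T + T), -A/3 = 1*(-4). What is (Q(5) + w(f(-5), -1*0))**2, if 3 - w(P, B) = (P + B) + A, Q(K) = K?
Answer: 1936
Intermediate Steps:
A = 12 (A = -3*(-4) = 12)
l(T, I) = T*(T + T**2) (l(T, I) = T*(T**2 + T) = T*(T + T**2))
f(y) = -48 (f(y) = (-4)**2*(1 - 4) = 16*(-3) = -48)
w(P, B) = -9 - B - P (w(P, B) = 3 - ((P + B) + 12) = 3 - ((B + P) + 12) = 3 - (12 + B + P) = 3 + (-12 - B - P) = -9 - B - P)
(Q(5) + w(f(-5), -1*0))**2 = (5 + (-9 - (-1)*0 - 1*(-48)))**2 = (5 + (-9 - 1*0 + 48))**2 = (5 + (-9 + 0 + 48))**2 = (5 + 39)**2 = 44**2 = 1936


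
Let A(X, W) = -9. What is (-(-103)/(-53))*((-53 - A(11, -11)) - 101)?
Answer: 14935/53 ≈ 281.79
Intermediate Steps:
(-(-103)/(-53))*((-53 - A(11, -11)) - 101) = (-(-103)/(-53))*((-53 - 1*(-9)) - 101) = (-(-103)*(-1)/53)*((-53 + 9) - 101) = (-1*103/53)*(-44 - 101) = -103/53*(-145) = 14935/53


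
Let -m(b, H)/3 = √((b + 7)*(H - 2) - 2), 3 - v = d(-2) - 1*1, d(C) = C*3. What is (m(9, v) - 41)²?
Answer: 2815 + 738*√14 ≈ 5576.3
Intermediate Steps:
d(C) = 3*C
v = 10 (v = 3 - (3*(-2) - 1*1) = 3 - (-6 - 1) = 3 - 1*(-7) = 3 + 7 = 10)
m(b, H) = -3*√(-2 + (-2 + H)*(7 + b)) (m(b, H) = -3*√((b + 7)*(H - 2) - 2) = -3*√((7 + b)*(-2 + H) - 2) = -3*√((-2 + H)*(7 + b) - 2) = -3*√(-2 + (-2 + H)*(7 + b)))
(m(9, v) - 41)² = (-3*√(-16 - 2*9 + 7*10 + 10*9) - 41)² = (-3*√(-16 - 18 + 70 + 90) - 41)² = (-9*√14 - 41)² = (-41 - 9*√14)²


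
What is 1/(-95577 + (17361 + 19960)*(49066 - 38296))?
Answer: 1/401851593 ≈ 2.4885e-9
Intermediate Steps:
1/(-95577 + (17361 + 19960)*(49066 - 38296)) = 1/(-95577 + 37321*10770) = 1/(-95577 + 401947170) = 1/401851593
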